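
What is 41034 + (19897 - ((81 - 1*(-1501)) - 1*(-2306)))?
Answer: 57043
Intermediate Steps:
41034 + (19897 - ((81 - 1*(-1501)) - 1*(-2306))) = 41034 + (19897 - ((81 + 1501) + 2306)) = 41034 + (19897 - (1582 + 2306)) = 41034 + (19897 - 1*3888) = 41034 + (19897 - 3888) = 41034 + 16009 = 57043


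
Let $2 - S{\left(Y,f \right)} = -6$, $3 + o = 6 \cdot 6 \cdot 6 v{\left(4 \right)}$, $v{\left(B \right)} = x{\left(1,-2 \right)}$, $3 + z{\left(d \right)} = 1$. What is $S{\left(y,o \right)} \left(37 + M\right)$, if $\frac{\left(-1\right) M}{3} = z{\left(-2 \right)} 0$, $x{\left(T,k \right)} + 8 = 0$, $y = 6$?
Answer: $296$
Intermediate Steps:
$x{\left(T,k \right)} = -8$ ($x{\left(T,k \right)} = -8 + 0 = -8$)
$z{\left(d \right)} = -2$ ($z{\left(d \right)} = -3 + 1 = -2$)
$v{\left(B \right)} = -8$
$o = -1731$ ($o = -3 + 6 \cdot 6 \cdot 6 \left(-8\right) = -3 + 36 \cdot 6 \left(-8\right) = -3 + 216 \left(-8\right) = -3 - 1728 = -1731$)
$S{\left(Y,f \right)} = 8$ ($S{\left(Y,f \right)} = 2 - -6 = 2 + 6 = 8$)
$M = 0$ ($M = - 3 \left(\left(-2\right) 0\right) = \left(-3\right) 0 = 0$)
$S{\left(y,o \right)} \left(37 + M\right) = 8 \left(37 + 0\right) = 8 \cdot 37 = 296$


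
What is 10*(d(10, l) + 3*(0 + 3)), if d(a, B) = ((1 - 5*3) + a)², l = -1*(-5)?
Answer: 250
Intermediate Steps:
l = 5
d(a, B) = (-14 + a)² (d(a, B) = ((1 - 15) + a)² = (-14 + a)²)
10*(d(10, l) + 3*(0 + 3)) = 10*((-14 + 10)² + 3*(0 + 3)) = 10*((-4)² + 3*3) = 10*(16 + 9) = 10*25 = 250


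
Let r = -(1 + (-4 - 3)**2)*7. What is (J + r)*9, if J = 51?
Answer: -2691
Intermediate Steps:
r = -350 (r = -(1 + (-7)**2)*7 = -(1 + 49)*7 = -50*7 = -1*350 = -350)
(J + r)*9 = (51 - 350)*9 = -299*9 = -2691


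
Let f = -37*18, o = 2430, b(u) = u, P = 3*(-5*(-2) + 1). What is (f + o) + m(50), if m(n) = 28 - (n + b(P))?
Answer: 1709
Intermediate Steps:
P = 33 (P = 3*(10 + 1) = 3*11 = 33)
m(n) = -5 - n (m(n) = 28 - (n + 33) = 28 - (33 + n) = 28 + (-33 - n) = -5 - n)
f = -666
(f + o) + m(50) = (-666 + 2430) + (-5 - 1*50) = 1764 + (-5 - 50) = 1764 - 55 = 1709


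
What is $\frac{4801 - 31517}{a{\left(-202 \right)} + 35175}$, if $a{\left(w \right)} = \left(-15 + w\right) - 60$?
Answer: $- \frac{13358}{17449} \approx -0.76554$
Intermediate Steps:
$a{\left(w \right)} = -75 + w$
$\frac{4801 - 31517}{a{\left(-202 \right)} + 35175} = \frac{4801 - 31517}{\left(-75 - 202\right) + 35175} = - \frac{26716}{-277 + 35175} = - \frac{26716}{34898} = \left(-26716\right) \frac{1}{34898} = - \frac{13358}{17449}$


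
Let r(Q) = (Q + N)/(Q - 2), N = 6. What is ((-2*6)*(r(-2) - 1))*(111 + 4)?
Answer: 2760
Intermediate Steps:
r(Q) = (6 + Q)/(-2 + Q) (r(Q) = (Q + 6)/(Q - 2) = (6 + Q)/(-2 + Q))
((-2*6)*(r(-2) - 1))*(111 + 4) = ((-2*6)*((6 - 2)/(-2 - 2) - 1))*(111 + 4) = -12*(4/(-4) - 1)*115 = -12*(-¼*4 - 1)*115 = -12*(-1 - 1)*115 = -12*(-2)*115 = 24*115 = 2760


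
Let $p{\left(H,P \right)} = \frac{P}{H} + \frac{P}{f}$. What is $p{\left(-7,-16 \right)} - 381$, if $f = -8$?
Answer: $- \frac{2637}{7} \approx -376.71$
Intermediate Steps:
$p{\left(H,P \right)} = - \frac{P}{8} + \frac{P}{H}$ ($p{\left(H,P \right)} = \frac{P}{H} + \frac{P}{-8} = \frac{P}{H} + P \left(- \frac{1}{8}\right) = \frac{P}{H} - \frac{P}{8} = - \frac{P}{8} + \frac{P}{H}$)
$p{\left(-7,-16 \right)} - 381 = \left(\left(- \frac{1}{8}\right) \left(-16\right) - \frac{16}{-7}\right) - 381 = \left(2 - - \frac{16}{7}\right) - 381 = \left(2 + \frac{16}{7}\right) - 381 = \frac{30}{7} - 381 = - \frac{2637}{7}$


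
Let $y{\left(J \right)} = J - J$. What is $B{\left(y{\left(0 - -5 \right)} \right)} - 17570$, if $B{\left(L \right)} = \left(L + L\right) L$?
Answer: $-17570$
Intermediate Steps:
$y{\left(J \right)} = 0$
$B{\left(L \right)} = 2 L^{2}$ ($B{\left(L \right)} = 2 L L = 2 L^{2}$)
$B{\left(y{\left(0 - -5 \right)} \right)} - 17570 = 2 \cdot 0^{2} - 17570 = 2 \cdot 0 - 17570 = 0 - 17570 = -17570$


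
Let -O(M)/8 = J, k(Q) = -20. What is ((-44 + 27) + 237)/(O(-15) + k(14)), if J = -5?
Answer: 11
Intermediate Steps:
O(M) = 40 (O(M) = -8*(-5) = 40)
((-44 + 27) + 237)/(O(-15) + k(14)) = ((-44 + 27) + 237)/(40 - 20) = (-17 + 237)/20 = 220*(1/20) = 11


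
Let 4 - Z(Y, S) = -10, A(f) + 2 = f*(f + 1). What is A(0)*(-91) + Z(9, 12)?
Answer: 196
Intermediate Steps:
A(f) = -2 + f*(1 + f) (A(f) = -2 + f*(f + 1) = -2 + f*(1 + f))
Z(Y, S) = 14 (Z(Y, S) = 4 - 1*(-10) = 4 + 10 = 14)
A(0)*(-91) + Z(9, 12) = (-2 + 0 + 0²)*(-91) + 14 = (-2 + 0 + 0)*(-91) + 14 = -2*(-91) + 14 = 182 + 14 = 196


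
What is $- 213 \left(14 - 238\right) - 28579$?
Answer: $19133$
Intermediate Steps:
$- 213 \left(14 - 238\right) - 28579 = \left(-213\right) \left(-224\right) - 28579 = 47712 - 28579 = 19133$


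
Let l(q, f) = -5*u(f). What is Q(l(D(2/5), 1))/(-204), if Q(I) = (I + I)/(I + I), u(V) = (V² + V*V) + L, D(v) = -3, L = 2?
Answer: -1/204 ≈ -0.0049020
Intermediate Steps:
u(V) = 2 + 2*V² (u(V) = (V² + V*V) + 2 = (V² + V²) + 2 = 2*V² + 2 = 2 + 2*V²)
l(q, f) = -10 - 10*f² (l(q, f) = -5*(2 + 2*f²) = -10 - 10*f²)
Q(I) = 1 (Q(I) = (2*I)/((2*I)) = (2*I)*(1/(2*I)) = 1)
Q(l(D(2/5), 1))/(-204) = 1/(-204) = 1*(-1/204) = -1/204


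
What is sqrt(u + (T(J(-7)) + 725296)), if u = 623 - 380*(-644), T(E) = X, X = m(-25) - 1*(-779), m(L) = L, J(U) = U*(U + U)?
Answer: sqrt(971393) ≈ 985.59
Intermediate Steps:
J(U) = 2*U**2 (J(U) = U*(2*U) = 2*U**2)
X = 754 (X = -25 - 1*(-779) = -25 + 779 = 754)
T(E) = 754
u = 245343 (u = 623 + 244720 = 245343)
sqrt(u + (T(J(-7)) + 725296)) = sqrt(245343 + (754 + 725296)) = sqrt(245343 + 726050) = sqrt(971393)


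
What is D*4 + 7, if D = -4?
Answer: -9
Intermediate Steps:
D*4 + 7 = -4*4 + 7 = -16 + 7 = -9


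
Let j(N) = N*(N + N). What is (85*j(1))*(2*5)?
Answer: 1700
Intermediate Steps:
j(N) = 2*N² (j(N) = N*(2*N) = 2*N²)
(85*j(1))*(2*5) = (85*(2*1²))*(2*5) = (85*(2*1))*10 = (85*2)*10 = 170*10 = 1700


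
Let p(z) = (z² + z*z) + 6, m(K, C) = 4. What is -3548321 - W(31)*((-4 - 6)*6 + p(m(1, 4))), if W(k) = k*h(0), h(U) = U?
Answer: -3548321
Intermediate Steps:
p(z) = 6 + 2*z² (p(z) = (z² + z²) + 6 = 2*z² + 6 = 6 + 2*z²)
W(k) = 0 (W(k) = k*0 = 0)
-3548321 - W(31)*((-4 - 6)*6 + p(m(1, 4))) = -3548321 - 0*((-4 - 6)*6 + (6 + 2*4²)) = -3548321 - 0*(-10*6 + (6 + 2*16)) = -3548321 - 0*(-60 + (6 + 32)) = -3548321 - 0*(-60 + 38) = -3548321 - 0*(-22) = -3548321 - 1*0 = -3548321 + 0 = -3548321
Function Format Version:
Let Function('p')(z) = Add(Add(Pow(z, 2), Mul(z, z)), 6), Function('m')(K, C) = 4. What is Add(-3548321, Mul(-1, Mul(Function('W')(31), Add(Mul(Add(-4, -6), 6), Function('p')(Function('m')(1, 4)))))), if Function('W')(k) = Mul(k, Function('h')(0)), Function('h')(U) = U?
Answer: -3548321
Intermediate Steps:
Function('p')(z) = Add(6, Mul(2, Pow(z, 2))) (Function('p')(z) = Add(Add(Pow(z, 2), Pow(z, 2)), 6) = Add(Mul(2, Pow(z, 2)), 6) = Add(6, Mul(2, Pow(z, 2))))
Function('W')(k) = 0 (Function('W')(k) = Mul(k, 0) = 0)
Add(-3548321, Mul(-1, Mul(Function('W')(31), Add(Mul(Add(-4, -6), 6), Function('p')(Function('m')(1, 4)))))) = Add(-3548321, Mul(-1, Mul(0, Add(Mul(Add(-4, -6), 6), Add(6, Mul(2, Pow(4, 2))))))) = Add(-3548321, Mul(-1, Mul(0, Add(Mul(-10, 6), Add(6, Mul(2, 16)))))) = Add(-3548321, Mul(-1, Mul(0, Add(-60, Add(6, 32))))) = Add(-3548321, Mul(-1, Mul(0, Add(-60, 38)))) = Add(-3548321, Mul(-1, Mul(0, -22))) = Add(-3548321, Mul(-1, 0)) = Add(-3548321, 0) = -3548321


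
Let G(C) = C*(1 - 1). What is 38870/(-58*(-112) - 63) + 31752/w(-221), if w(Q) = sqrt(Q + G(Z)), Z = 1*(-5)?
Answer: 38870/6433 - 31752*I*sqrt(221)/221 ≈ 6.0423 - 2135.9*I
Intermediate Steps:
Z = -5
G(C) = 0 (G(C) = C*0 = 0)
w(Q) = sqrt(Q) (w(Q) = sqrt(Q + 0) = sqrt(Q))
38870/(-58*(-112) - 63) + 31752/w(-221) = 38870/(-58*(-112) - 63) + 31752/(sqrt(-221)) = 38870/(6496 - 63) + 31752/((I*sqrt(221))) = 38870/6433 + 31752*(-I*sqrt(221)/221) = 38870*(1/6433) - 31752*I*sqrt(221)/221 = 38870/6433 - 31752*I*sqrt(221)/221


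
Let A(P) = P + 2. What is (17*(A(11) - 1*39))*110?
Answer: -48620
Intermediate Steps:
A(P) = 2 + P
(17*(A(11) - 1*39))*110 = (17*((2 + 11) - 1*39))*110 = (17*(13 - 39))*110 = (17*(-26))*110 = -442*110 = -48620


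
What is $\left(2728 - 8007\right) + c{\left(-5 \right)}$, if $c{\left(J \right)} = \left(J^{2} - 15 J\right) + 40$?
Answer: $-5139$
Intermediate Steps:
$c{\left(J \right)} = 40 + J^{2} - 15 J$
$\left(2728 - 8007\right) + c{\left(-5 \right)} = \left(2728 - 8007\right) + \left(40 + \left(-5\right)^{2} - -75\right) = -5279 + \left(40 + 25 + 75\right) = -5279 + 140 = -5139$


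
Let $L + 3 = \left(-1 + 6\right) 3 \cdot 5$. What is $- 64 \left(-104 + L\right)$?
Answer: $2048$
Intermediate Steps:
$L = 72$ ($L = -3 + \left(-1 + 6\right) 3 \cdot 5 = -3 + 5 \cdot 15 = -3 + 75 = 72$)
$- 64 \left(-104 + L\right) = - 64 \left(-104 + 72\right) = \left(-64\right) \left(-32\right) = 2048$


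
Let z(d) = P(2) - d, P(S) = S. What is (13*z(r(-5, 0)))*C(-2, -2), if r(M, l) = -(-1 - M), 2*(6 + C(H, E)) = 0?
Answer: -468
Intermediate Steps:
C(H, E) = -6 (C(H, E) = -6 + (½)*0 = -6 + 0 = -6)
r(M, l) = 1 + M
z(d) = 2 - d
(13*z(r(-5, 0)))*C(-2, -2) = (13*(2 - (1 - 5)))*(-6) = (13*(2 - 1*(-4)))*(-6) = (13*(2 + 4))*(-6) = (13*6)*(-6) = 78*(-6) = -468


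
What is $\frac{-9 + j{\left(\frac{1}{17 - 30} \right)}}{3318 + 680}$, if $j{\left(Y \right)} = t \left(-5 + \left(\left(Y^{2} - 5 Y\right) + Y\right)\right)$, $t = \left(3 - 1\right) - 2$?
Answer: $- \frac{9}{3998} \approx -0.0022511$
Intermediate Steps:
$t = 0$ ($t = 2 - 2 = 0$)
$j{\left(Y \right)} = 0$ ($j{\left(Y \right)} = 0 \left(-5 + \left(\left(Y^{2} - 5 Y\right) + Y\right)\right) = 0 \left(-5 + \left(Y^{2} - 4 Y\right)\right) = 0 \left(-5 + Y^{2} - 4 Y\right) = 0$)
$\frac{-9 + j{\left(\frac{1}{17 - 30} \right)}}{3318 + 680} = \frac{-9 + 0}{3318 + 680} = - \frac{9}{3998}$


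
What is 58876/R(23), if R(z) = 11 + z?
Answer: 29438/17 ≈ 1731.6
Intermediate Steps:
58876/R(23) = 58876/(11 + 23) = 58876/34 = 58876*(1/34) = 29438/17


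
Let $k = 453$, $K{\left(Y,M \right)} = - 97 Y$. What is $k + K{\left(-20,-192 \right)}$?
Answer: $2393$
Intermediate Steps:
$k + K{\left(-20,-192 \right)} = 453 - -1940 = 453 + 1940 = 2393$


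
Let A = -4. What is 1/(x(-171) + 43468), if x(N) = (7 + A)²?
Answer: 1/43477 ≈ 2.3001e-5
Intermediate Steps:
x(N) = 9 (x(N) = (7 - 4)² = 3² = 9)
1/(x(-171) + 43468) = 1/(9 + 43468) = 1/43477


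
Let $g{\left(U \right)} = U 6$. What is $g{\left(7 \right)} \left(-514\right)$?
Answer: $-21588$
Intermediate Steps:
$g{\left(U \right)} = 6 U$
$g{\left(7 \right)} \left(-514\right) = 6 \cdot 7 \left(-514\right) = 42 \left(-514\right) = -21588$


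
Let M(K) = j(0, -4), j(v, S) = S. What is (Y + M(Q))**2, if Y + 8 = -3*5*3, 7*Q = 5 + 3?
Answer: 3249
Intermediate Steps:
Q = 8/7 (Q = (5 + 3)/7 = (1/7)*8 = 8/7 ≈ 1.1429)
M(K) = -4
Y = -53 (Y = -8 - 3*5*3 = -8 - 15*3 = -8 - 45 = -53)
(Y + M(Q))**2 = (-53 - 4)**2 = (-57)**2 = 3249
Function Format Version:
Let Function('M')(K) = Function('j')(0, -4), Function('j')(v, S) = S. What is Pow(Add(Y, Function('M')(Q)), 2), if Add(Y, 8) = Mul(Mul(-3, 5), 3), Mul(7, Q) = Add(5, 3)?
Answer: 3249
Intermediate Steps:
Q = Rational(8, 7) (Q = Mul(Rational(1, 7), Add(5, 3)) = Mul(Rational(1, 7), 8) = Rational(8, 7) ≈ 1.1429)
Function('M')(K) = -4
Y = -53 (Y = Add(-8, Mul(Mul(-3, 5), 3)) = Add(-8, Mul(-15, 3)) = Add(-8, -45) = -53)
Pow(Add(Y, Function('M')(Q)), 2) = Pow(Add(-53, -4), 2) = Pow(-57, 2) = 3249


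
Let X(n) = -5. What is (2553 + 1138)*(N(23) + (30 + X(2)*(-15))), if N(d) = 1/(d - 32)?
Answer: 3484304/9 ≈ 3.8715e+5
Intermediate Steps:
N(d) = 1/(-32 + d)
(2553 + 1138)*(N(23) + (30 + X(2)*(-15))) = (2553 + 1138)*(1/(-32 + 23) + (30 - 5*(-15))) = 3691*(1/(-9) + (30 + 75)) = 3691*(-⅑ + 105) = 3691*(944/9) = 3484304/9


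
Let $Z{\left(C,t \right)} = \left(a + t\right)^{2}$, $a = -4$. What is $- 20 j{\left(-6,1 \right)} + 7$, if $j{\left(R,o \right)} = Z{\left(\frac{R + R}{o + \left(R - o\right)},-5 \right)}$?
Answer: $-1613$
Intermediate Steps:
$Z{\left(C,t \right)} = \left(-4 + t\right)^{2}$
$j{\left(R,o \right)} = 81$ ($j{\left(R,o \right)} = \left(-4 - 5\right)^{2} = \left(-9\right)^{2} = 81$)
$- 20 j{\left(-6,1 \right)} + 7 = \left(-20\right) 81 + 7 = -1620 + 7 = -1613$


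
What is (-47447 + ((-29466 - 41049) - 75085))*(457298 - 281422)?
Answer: -33952334172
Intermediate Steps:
(-47447 + ((-29466 - 41049) - 75085))*(457298 - 281422) = (-47447 + (-70515 - 75085))*175876 = (-47447 - 145600)*175876 = -193047*175876 = -33952334172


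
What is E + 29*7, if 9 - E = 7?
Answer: 205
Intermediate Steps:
E = 2 (E = 9 - 1*7 = 9 - 7 = 2)
E + 29*7 = 2 + 29*7 = 2 + 203 = 205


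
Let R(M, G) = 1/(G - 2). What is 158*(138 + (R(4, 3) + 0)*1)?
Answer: 21962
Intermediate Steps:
R(M, G) = 1/(-2 + G)
158*(138 + (R(4, 3) + 0)*1) = 158*(138 + (1/(-2 + 3) + 0)*1) = 158*(138 + (1/1 + 0)*1) = 158*(138 + (1 + 0)*1) = 158*(138 + 1*1) = 158*(138 + 1) = 158*139 = 21962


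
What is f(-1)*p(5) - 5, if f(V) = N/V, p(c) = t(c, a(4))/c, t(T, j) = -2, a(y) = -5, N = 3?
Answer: -19/5 ≈ -3.8000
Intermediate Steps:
p(c) = -2/c
f(V) = 3/V
f(-1)*p(5) - 5 = (3/(-1))*(-2/5) - 5 = (3*(-1))*(-2*1/5) - 5 = -3*(-2/5) - 5 = 6/5 - 5 = -19/5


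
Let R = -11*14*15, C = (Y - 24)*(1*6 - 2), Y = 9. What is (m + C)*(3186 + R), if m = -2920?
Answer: -2610480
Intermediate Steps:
C = -60 (C = (9 - 24)*(1*6 - 2) = -15*(6 - 2) = -15*4 = -60)
R = -2310 (R = -154*15 = -2310)
(m + C)*(3186 + R) = (-2920 - 60)*(3186 - 2310) = -2980*876 = -2610480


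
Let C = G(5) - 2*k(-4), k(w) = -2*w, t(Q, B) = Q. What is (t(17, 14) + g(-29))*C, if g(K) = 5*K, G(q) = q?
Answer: 1408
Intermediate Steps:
C = -11 (C = 5 - (-4)*(-4) = 5 - 2*8 = 5 - 16 = -11)
(t(17, 14) + g(-29))*C = (17 + 5*(-29))*(-11) = (17 - 145)*(-11) = -128*(-11) = 1408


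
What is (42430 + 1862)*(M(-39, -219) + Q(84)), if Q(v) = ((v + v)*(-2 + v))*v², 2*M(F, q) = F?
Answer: 4305334609458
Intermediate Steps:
M(F, q) = F/2
Q(v) = 2*v³*(-2 + v) (Q(v) = ((2*v)*(-2 + v))*v² = (2*v*(-2 + v))*v² = 2*v³*(-2 + v))
(42430 + 1862)*(M(-39, -219) + Q(84)) = (42430 + 1862)*((½)*(-39) + 2*84³*(-2 + 84)) = 44292*(-39/2 + 2*592704*82) = 44292*(-39/2 + 97203456) = 44292*(194406873/2) = 4305334609458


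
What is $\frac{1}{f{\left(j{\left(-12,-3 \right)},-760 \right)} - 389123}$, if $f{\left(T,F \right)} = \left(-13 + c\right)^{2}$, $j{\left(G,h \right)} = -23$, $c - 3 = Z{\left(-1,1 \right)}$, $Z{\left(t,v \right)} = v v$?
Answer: $- \frac{1}{389042} \approx -2.5704 \cdot 10^{-6}$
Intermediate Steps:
$Z{\left(t,v \right)} = v^{2}$
$c = 4$ ($c = 3 + 1^{2} = 3 + 1 = 4$)
$f{\left(T,F \right)} = 81$ ($f{\left(T,F \right)} = \left(-13 + 4\right)^{2} = \left(-9\right)^{2} = 81$)
$\frac{1}{f{\left(j{\left(-12,-3 \right)},-760 \right)} - 389123} = \frac{1}{81 - 389123} = \frac{1}{-389042} = - \frac{1}{389042}$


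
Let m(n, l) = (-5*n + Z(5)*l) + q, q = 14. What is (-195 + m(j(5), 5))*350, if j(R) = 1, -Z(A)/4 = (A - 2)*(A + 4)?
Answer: -254100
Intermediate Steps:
Z(A) = -4*(-2 + A)*(4 + A) (Z(A) = -4*(A - 2)*(A + 4) = -4*(-2 + A)*(4 + A))
m(n, l) = 14 - 108*l - 5*n (m(n, l) = (-5*n + (32 - 8*5 - 4*5²)*l) + 14 = (-5*n + (32 - 40 - 4*25)*l) + 14 = (-5*n + (32 - 40 - 100)*l) + 14 = (-5*n - 108*l) + 14 = (-108*l - 5*n) + 14 = 14 - 108*l - 5*n)
(-195 + m(j(5), 5))*350 = (-195 + (14 - 108*5 - 5*1))*350 = (-195 + (14 - 540 - 5))*350 = (-195 - 531)*350 = -726*350 = -254100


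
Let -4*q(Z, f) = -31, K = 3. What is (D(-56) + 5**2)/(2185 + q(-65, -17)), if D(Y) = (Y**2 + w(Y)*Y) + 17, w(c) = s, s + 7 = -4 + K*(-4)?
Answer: 2552/1253 ≈ 2.0367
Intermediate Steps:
q(Z, f) = 31/4 (q(Z, f) = -1/4*(-31) = 31/4)
s = -23 (s = -7 + (-4 + 3*(-4)) = -7 + (-4 - 12) = -7 - 16 = -23)
w(c) = -23
D(Y) = 17 + Y**2 - 23*Y (D(Y) = (Y**2 - 23*Y) + 17 = 17 + Y**2 - 23*Y)
(D(-56) + 5**2)/(2185 + q(-65, -17)) = ((17 + (-56)**2 - 23*(-56)) + 5**2)/(2185 + 31/4) = ((17 + 3136 + 1288) + 25)/(8771/4) = (4441 + 25)*(4/8771) = 4466*(4/8771) = 2552/1253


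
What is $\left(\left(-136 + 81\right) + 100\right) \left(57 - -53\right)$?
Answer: $4950$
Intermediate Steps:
$\left(\left(-136 + 81\right) + 100\right) \left(57 - -53\right) = \left(-55 + 100\right) \left(57 + 53\right) = 45 \cdot 110 = 4950$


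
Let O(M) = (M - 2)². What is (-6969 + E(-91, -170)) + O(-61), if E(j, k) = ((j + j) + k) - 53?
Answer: -3405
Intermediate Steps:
E(j, k) = -53 + k + 2*j (E(j, k) = (2*j + k) - 53 = (k + 2*j) - 53 = -53 + k + 2*j)
O(M) = (-2 + M)²
(-6969 + E(-91, -170)) + O(-61) = (-6969 + (-53 - 170 + 2*(-91))) + (-2 - 61)² = (-6969 + (-53 - 170 - 182)) + (-63)² = (-6969 - 405) + 3969 = -7374 + 3969 = -3405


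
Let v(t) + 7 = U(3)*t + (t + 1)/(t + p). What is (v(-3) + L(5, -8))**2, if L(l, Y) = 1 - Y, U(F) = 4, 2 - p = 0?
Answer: 64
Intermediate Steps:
p = 2 (p = 2 - 1*0 = 2 + 0 = 2)
v(t) = -7 + 4*t + (1 + t)/(2 + t) (v(t) = -7 + (4*t + (t + 1)/(t + 2)) = -7 + (4*t + (1 + t)/(2 + t)) = -7 + 4*t + (1 + t)/(2 + t))
(v(-3) + L(5, -8))**2 = ((-13 + 2*(-3) + 4*(-3)**2)/(2 - 3) + (1 - 1*(-8)))**2 = ((-13 - 6 + 4*9)/(-1) + (1 + 8))**2 = (-(-13 - 6 + 36) + 9)**2 = (-1*17 + 9)**2 = (-17 + 9)**2 = (-8)**2 = 64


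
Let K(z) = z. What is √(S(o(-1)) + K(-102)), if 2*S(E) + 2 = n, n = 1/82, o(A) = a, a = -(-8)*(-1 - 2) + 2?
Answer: I*√692531/82 ≈ 10.149*I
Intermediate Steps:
a = -22 (a = -(-8)*(-3) + 2 = -4*6 + 2 = -24 + 2 = -22)
o(A) = -22
n = 1/82 ≈ 0.012195
S(E) = -163/164 (S(E) = -1 + (½)*(1/82) = -1 + 1/164 = -163/164)
√(S(o(-1)) + K(-102)) = √(-163/164 - 102) = √(-16891/164) = I*√692531/82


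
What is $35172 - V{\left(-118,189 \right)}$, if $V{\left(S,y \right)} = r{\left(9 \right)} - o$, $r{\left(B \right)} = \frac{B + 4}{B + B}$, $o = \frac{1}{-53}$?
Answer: $\frac{33553381}{954} \approx 35171.0$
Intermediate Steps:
$o = - \frac{1}{53} \approx -0.018868$
$r{\left(B \right)} = \frac{4 + B}{2 B}$
$V{\left(S,y \right)} = \frac{707}{954}$ ($V{\left(S,y \right)} = \frac{4 + 9}{2 \cdot 9} - - \frac{1}{53} = \frac{1}{2} \cdot \frac{1}{9} \cdot 13 + \frac{1}{53} = \frac{13}{18} + \frac{1}{53} = \frac{707}{954}$)
$35172 - V{\left(-118,189 \right)} = 35172 - \frac{707}{954} = \frac{33553381}{954}$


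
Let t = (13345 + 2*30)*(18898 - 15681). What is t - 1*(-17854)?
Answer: 43141739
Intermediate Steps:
t = 43123885 (t = (13345 + 60)*3217 = 13405*3217 = 43123885)
t - 1*(-17854) = 43123885 - 1*(-17854) = 43123885 + 17854 = 43141739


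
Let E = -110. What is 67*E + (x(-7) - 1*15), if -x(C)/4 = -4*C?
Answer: -7497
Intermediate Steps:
x(C) = 16*C (x(C) = -(-16)*C = 16*C)
67*E + (x(-7) - 1*15) = 67*(-110) + (16*(-7) - 1*15) = -7370 + (-112 - 15) = -7370 - 127 = -7497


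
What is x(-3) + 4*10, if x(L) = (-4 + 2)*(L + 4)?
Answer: 38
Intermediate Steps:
x(L) = -8 - 2*L (x(L) = -2*(4 + L) = -8 - 2*L)
x(-3) + 4*10 = (-8 - 2*(-3)) + 4*10 = (-8 + 6) + 40 = -2 + 40 = 38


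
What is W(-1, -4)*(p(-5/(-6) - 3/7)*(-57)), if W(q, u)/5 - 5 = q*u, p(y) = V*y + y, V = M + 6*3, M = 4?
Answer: -334305/14 ≈ -23879.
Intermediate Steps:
V = 22 (V = 4 + 6*3 = 4 + 18 = 22)
p(y) = 23*y (p(y) = 22*y + y = 23*y)
W(q, u) = 25 + 5*q*u (W(q, u) = 25 + 5*(q*u) = 25 + 5*q*u)
W(-1, -4)*(p(-5/(-6) - 3/7)*(-57)) = (25 + 5*(-1)*(-4))*((23*(-5/(-6) - 3/7))*(-57)) = (25 + 20)*((23*(-5*(-1/6) - 3*1/7))*(-57)) = 45*((23*(5/6 - 3/7))*(-57)) = 45*((23*(17/42))*(-57)) = 45*((391/42)*(-57)) = 45*(-7429/14) = -334305/14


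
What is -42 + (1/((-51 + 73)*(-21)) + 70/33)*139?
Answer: 10607/42 ≈ 252.55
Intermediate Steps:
-42 + (1/((-51 + 73)*(-21)) + 70/33)*139 = -42 + (-1/21/22 + 70*(1/33))*139 = -42 + ((1/22)*(-1/21) + 70/33)*139 = -42 + (-1/462 + 70/33)*139 = -42 + (89/42)*139 = -42 + 12371/42 = 10607/42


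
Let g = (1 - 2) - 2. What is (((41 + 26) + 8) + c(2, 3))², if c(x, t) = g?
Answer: 5184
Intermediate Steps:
g = -3 (g = -1 - 2 = -3)
c(x, t) = -3
(((41 + 26) + 8) + c(2, 3))² = (((41 + 26) + 8) - 3)² = ((67 + 8) - 3)² = (75 - 3)² = 72² = 5184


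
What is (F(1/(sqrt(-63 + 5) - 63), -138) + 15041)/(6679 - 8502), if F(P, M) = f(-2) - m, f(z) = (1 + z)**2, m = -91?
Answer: -15133/1823 ≈ -8.3011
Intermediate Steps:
F(P, M) = 92 (F(P, M) = (1 - 2)**2 - 1*(-91) = (-1)**2 + 91 = 1 + 91 = 92)
(F(1/(sqrt(-63 + 5) - 63), -138) + 15041)/(6679 - 8502) = (92 + 15041)/(6679 - 8502) = 15133/(-1823) = 15133*(-1/1823) = -15133/1823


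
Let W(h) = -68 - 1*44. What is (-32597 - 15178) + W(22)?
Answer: -47887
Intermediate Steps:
W(h) = -112 (W(h) = -68 - 44 = -112)
(-32597 - 15178) + W(22) = (-32597 - 15178) - 112 = -47775 - 112 = -47887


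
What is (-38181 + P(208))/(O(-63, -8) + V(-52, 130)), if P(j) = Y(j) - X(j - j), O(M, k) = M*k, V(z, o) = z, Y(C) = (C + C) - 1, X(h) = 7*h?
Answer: -18883/226 ≈ -83.553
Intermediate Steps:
Y(C) = -1 + 2*C (Y(C) = 2*C - 1 = -1 + 2*C)
P(j) = -1 + 2*j (P(j) = (-1 + 2*j) - 7*(j - j) = (-1 + 2*j) - 7*0 = (-1 + 2*j) - 1*0 = (-1 + 2*j) + 0 = -1 + 2*j)
(-38181 + P(208))/(O(-63, -8) + V(-52, 130)) = (-38181 + (-1 + 2*208))/(-63*(-8) - 52) = (-38181 + (-1 + 416))/(504 - 52) = (-38181 + 415)/452 = -37766*1/452 = -18883/226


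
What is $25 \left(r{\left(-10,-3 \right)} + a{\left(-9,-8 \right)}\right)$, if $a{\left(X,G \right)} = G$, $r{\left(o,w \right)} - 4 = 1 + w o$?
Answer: $675$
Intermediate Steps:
$r{\left(o,w \right)} = 5 + o w$ ($r{\left(o,w \right)} = 4 + \left(1 + w o\right) = 4 + \left(1 + o w\right) = 5 + o w$)
$25 \left(r{\left(-10,-3 \right)} + a{\left(-9,-8 \right)}\right) = 25 \left(\left(5 - -30\right) - 8\right) = 25 \left(\left(5 + 30\right) - 8\right) = 25 \left(35 - 8\right) = 25 \cdot 27 = 675$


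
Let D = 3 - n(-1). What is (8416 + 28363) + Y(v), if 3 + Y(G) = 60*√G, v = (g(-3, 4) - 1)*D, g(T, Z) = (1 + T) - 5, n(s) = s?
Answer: 36776 + 240*I*√2 ≈ 36776.0 + 339.41*I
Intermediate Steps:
g(T, Z) = -4 + T
D = 4 (D = 3 - 1*(-1) = 3 + 1 = 4)
v = -32 (v = ((-4 - 3) - 1)*4 = (-7 - 1)*4 = -8*4 = -32)
Y(G) = -3 + 60*√G
(8416 + 28363) + Y(v) = (8416 + 28363) + (-3 + 60*√(-32)) = 36779 + (-3 + 60*(4*I*√2)) = 36779 + (-3 + 240*I*√2) = 36776 + 240*I*√2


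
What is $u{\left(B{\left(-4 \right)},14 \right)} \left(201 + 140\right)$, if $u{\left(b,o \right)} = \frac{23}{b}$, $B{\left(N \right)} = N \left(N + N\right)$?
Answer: $\frac{7843}{32} \approx 245.09$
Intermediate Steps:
$B{\left(N \right)} = 2 N^{2}$ ($B{\left(N \right)} = N 2 N = 2 N^{2}$)
$u{\left(B{\left(-4 \right)},14 \right)} \left(201 + 140\right) = \frac{23}{2 \left(-4\right)^{2}} \left(201 + 140\right) = \frac{23}{2 \cdot 16} \cdot 341 = \frac{23}{32} \cdot 341 = \frac{7843}{32}$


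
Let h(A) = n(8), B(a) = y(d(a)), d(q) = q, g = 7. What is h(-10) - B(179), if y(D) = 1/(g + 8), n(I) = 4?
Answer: 59/15 ≈ 3.9333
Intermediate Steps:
y(D) = 1/15 (y(D) = 1/(7 + 8) = 1/15)
B(a) = 1/15
h(A) = 4
h(-10) - B(179) = 4 - 1*1/15 = 4 - 1/15 = 59/15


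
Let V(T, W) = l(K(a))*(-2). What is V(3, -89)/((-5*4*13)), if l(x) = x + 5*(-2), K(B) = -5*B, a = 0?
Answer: -1/13 ≈ -0.076923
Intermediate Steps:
l(x) = -10 + x (l(x) = x - 10 = -10 + x)
V(T, W) = 20 (V(T, W) = (-10 - 5*0)*(-2) = (-10 + 0)*(-2) = -10*(-2) = 20)
V(3, -89)/((-5*4*13)) = 20/((-5*4*13)) = 20/((-20*13)) = 20/(-260) = 20*(-1/260) = -1/13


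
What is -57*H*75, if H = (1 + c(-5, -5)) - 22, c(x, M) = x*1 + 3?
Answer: 98325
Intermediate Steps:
c(x, M) = 3 + x (c(x, M) = x + 3 = 3 + x)
H = -23 (H = (1 + (3 - 5)) - 22 = (1 - 2) - 22 = -1 - 22 = -23)
-57*H*75 = -57*(-23)*75 = 1311*75 = 98325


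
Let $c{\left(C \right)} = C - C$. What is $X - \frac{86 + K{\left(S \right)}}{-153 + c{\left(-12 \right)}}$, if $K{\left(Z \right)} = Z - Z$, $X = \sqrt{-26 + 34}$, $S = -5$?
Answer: $\frac{86}{153} + 2 \sqrt{2} \approx 3.3905$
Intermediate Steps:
$c{\left(C \right)} = 0$
$X = 2 \sqrt{2}$ ($X = \sqrt{8} = 2 \sqrt{2} \approx 2.8284$)
$K{\left(Z \right)} = 0$
$X - \frac{86 + K{\left(S \right)}}{-153 + c{\left(-12 \right)}} = 2 \sqrt{2} - \frac{86 + 0}{-153 + 0} = 2 \sqrt{2} - \frac{86}{-153} = 2 \sqrt{2} - 86 \left(- \frac{1}{153}\right) = 2 \sqrt{2} - - \frac{86}{153} = 2 \sqrt{2} + \frac{86}{153} = \frac{86}{153} + 2 \sqrt{2}$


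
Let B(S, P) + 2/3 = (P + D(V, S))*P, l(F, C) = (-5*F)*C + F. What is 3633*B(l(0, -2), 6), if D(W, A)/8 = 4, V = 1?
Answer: 825902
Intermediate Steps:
l(F, C) = F - 5*C*F (l(F, C) = -5*C*F + F = F - 5*C*F)
D(W, A) = 32 (D(W, A) = 8*4 = 32)
B(S, P) = -2/3 + P*(32 + P) (B(S, P) = -2/3 + (P + 32)*P = -2/3 + (32 + P)*P = -2/3 + P*(32 + P))
3633*B(l(0, -2), 6) = 3633*(-2/3 + 6**2 + 32*6) = 3633*(-2/3 + 36 + 192) = 3633*(682/3) = 825902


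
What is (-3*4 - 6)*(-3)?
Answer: 54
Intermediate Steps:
(-3*4 - 6)*(-3) = (-12 - 6)*(-3) = -18*(-3) = 54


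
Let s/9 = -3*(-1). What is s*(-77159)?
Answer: -2083293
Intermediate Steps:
s = 27 (s = 9*(-3*(-1)) = 9*(-1*(-3)) = 9*3 = 27)
s*(-77159) = 27*(-77159) = -2083293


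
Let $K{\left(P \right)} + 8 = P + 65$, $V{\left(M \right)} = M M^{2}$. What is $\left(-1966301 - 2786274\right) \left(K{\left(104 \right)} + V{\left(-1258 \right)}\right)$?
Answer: $9461736895528825$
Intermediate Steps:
$V{\left(M \right)} = M^{3}$
$K{\left(P \right)} = 57 + P$ ($K{\left(P \right)} = -8 + \left(P + 65\right) = -8 + \left(65 + P\right) = 57 + P$)
$\left(-1966301 - 2786274\right) \left(K{\left(104 \right)} + V{\left(-1258 \right)}\right) = \left(-1966301 - 2786274\right) \left(\left(57 + 104\right) + \left(-1258\right)^{3}\right) = - 4752575 \left(161 - 1990865512\right) = \left(-4752575\right) \left(-1990865351\right) = 9461736895528825$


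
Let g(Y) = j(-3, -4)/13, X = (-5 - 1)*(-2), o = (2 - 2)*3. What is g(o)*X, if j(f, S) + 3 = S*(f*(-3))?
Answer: -36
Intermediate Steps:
j(f, S) = -3 - 3*S*f (j(f, S) = -3 + S*(f*(-3)) = -3 + S*(-3*f) = -3 - 3*S*f)
o = 0 (o = 0*3 = 0)
X = 12 (X = -6*(-2) = 12)
g(Y) = -3 (g(Y) = (-3 - 3*(-4)*(-3))/13 = (-3 - 36)*(1/13) = -39*1/13 = -3)
g(o)*X = -3*12 = -36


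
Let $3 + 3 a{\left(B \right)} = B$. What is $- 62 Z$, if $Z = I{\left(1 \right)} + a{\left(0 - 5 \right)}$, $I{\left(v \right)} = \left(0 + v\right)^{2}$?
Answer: $\frac{310}{3} \approx 103.33$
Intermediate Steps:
$a{\left(B \right)} = -1 + \frac{B}{3}$
$I{\left(v \right)} = v^{2}$
$Z = - \frac{5}{3}$ ($Z = 1^{2} + \left(-1 + \frac{0 - 5}{3}\right) = 1 + \left(-1 + \frac{0 - 5}{3}\right) = 1 + \left(-1 + \frac{1}{3} \left(-5\right)\right) = 1 - \frac{8}{3} = - \frac{5}{3} \approx -1.6667$)
$- 62 Z = \left(-62\right) \left(- \frac{5}{3}\right) = \frac{310}{3}$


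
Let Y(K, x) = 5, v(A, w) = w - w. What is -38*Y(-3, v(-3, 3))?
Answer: -190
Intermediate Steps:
v(A, w) = 0
-38*Y(-3, v(-3, 3)) = -38*5 = -190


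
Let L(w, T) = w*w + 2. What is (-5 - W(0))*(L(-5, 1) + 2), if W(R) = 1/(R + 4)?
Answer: -609/4 ≈ -152.25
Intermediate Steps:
W(R) = 1/(4 + R)
L(w, T) = 2 + w² (L(w, T) = w² + 2 = 2 + w²)
(-5 - W(0))*(L(-5, 1) + 2) = (-5 - 1/(4 + 0))*((2 + (-5)²) + 2) = (-5 - 1/4)*((2 + 25) + 2) = (-5 - 1*¼)*(27 + 2) = (-5 - ¼)*29 = -21/4*29 = -609/4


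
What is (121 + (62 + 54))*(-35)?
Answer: -8295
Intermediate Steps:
(121 + (62 + 54))*(-35) = (121 + 116)*(-35) = 237*(-35) = -8295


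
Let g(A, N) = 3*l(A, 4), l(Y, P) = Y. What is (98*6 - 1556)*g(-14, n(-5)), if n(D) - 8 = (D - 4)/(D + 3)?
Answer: 40656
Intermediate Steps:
n(D) = 8 + (-4 + D)/(3 + D) (n(D) = 8 + (D - 4)/(D + 3) = 8 + (-4 + D)/(3 + D))
g(A, N) = 3*A
(98*6 - 1556)*g(-14, n(-5)) = (98*6 - 1556)*(3*(-14)) = (588 - 1556)*(-42) = -968*(-42) = 40656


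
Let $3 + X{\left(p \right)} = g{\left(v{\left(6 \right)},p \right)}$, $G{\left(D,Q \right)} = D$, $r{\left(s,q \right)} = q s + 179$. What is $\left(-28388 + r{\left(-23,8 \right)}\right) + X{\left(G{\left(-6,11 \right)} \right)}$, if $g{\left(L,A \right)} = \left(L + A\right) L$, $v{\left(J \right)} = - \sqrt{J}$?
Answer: $-28390 + 6 \sqrt{6} \approx -28375.0$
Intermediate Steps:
$r{\left(s,q \right)} = 179 + q s$
$g{\left(L,A \right)} = L \left(A + L\right)$ ($g{\left(L,A \right)} = \left(A + L\right) L = L \left(A + L\right)$)
$X{\left(p \right)} = -3 - \sqrt{6} \left(p - \sqrt{6}\right)$ ($X{\left(p \right)} = -3 + - \sqrt{6} \left(p - \sqrt{6}\right) = -3 - \sqrt{6} \left(p - \sqrt{6}\right)$)
$\left(-28388 + r{\left(-23,8 \right)}\right) + X{\left(G{\left(-6,11 \right)} \right)} = \left(-28388 + \left(179 + 8 \left(-23\right)\right)\right) - \left(-3 - 6 \sqrt{6}\right) = \left(-28388 + \left(179 - 184\right)\right) + \left(3 + 6 \sqrt{6}\right) = \left(-28388 - 5\right) + \left(3 + 6 \sqrt{6}\right) = -28393 + \left(3 + 6 \sqrt{6}\right) = -28390 + 6 \sqrt{6}$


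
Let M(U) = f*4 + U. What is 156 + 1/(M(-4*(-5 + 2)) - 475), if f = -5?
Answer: 75347/483 ≈ 156.00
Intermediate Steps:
M(U) = -20 + U (M(U) = -5*4 + U = -20 + U)
156 + 1/(M(-4*(-5 + 2)) - 475) = 156 + 1/((-20 - 4*(-5 + 2)) - 475) = 156 + 1/((-20 - 4*(-3)) - 475) = 156 + 1/((-20 + 12) - 475) = 156 + 1/(-8 - 475) = 156 + 1/(-483) = 156 - 1/483 = 75347/483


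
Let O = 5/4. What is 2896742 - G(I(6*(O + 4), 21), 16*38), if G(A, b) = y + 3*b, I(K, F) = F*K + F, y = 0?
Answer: 2894918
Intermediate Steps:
O = 5/4 (O = 5*(¼) = 5/4 ≈ 1.2500)
I(K, F) = F + F*K
G(A, b) = 3*b (G(A, b) = 0 + 3*b = 3*b)
2896742 - G(I(6*(O + 4), 21), 16*38) = 2896742 - 3*16*38 = 2896742 - 3*608 = 2896742 - 1*1824 = 2896742 - 1824 = 2894918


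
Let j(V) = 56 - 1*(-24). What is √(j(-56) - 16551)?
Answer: I*√16471 ≈ 128.34*I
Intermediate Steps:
j(V) = 80 (j(V) = 56 + 24 = 80)
√(j(-56) - 16551) = √(80 - 16551) = √(-16471) = I*√16471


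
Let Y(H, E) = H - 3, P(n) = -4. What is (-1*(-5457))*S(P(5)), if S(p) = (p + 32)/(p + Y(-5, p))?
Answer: -12733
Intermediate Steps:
Y(H, E) = -3 + H
S(p) = (32 + p)/(-8 + p) (S(p) = (p + 32)/(p + (-3 - 5)) = (32 + p)/(p - 8) = (32 + p)/(-8 + p))
(-1*(-5457))*S(P(5)) = (-1*(-5457))*((32 - 4)/(-8 - 4)) = 5457*(28/(-12)) = 5457*(-1/12*28) = 5457*(-7/3) = -12733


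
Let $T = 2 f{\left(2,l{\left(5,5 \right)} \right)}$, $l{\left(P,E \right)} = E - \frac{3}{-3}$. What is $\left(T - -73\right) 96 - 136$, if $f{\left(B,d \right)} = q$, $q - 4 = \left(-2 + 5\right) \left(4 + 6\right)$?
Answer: $13400$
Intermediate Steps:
$l{\left(P,E \right)} = 1 + E$ ($l{\left(P,E \right)} = E - -1 = E + 1 = 1 + E$)
$q = 34$ ($q = 4 + \left(-2 + 5\right) \left(4 + 6\right) = 4 + 3 \cdot 10 = 4 + 30 = 34$)
$f{\left(B,d \right)} = 34$
$T = 68$ ($T = 2 \cdot 34 = 68$)
$\left(T - -73\right) 96 - 136 = \left(68 - -73\right) 96 - 136 = \left(68 + 73\right) 96 - 136 = 141 \cdot 96 - 136 = 13536 - 136 = 13400$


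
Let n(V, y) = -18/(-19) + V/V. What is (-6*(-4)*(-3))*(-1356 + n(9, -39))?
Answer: 1852344/19 ≈ 97492.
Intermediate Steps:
n(V, y) = 37/19 (n(V, y) = -18*(-1/19) + 1 = 18/19 + 1 = 37/19)
(-6*(-4)*(-3))*(-1356 + n(9, -39)) = (-6*(-4)*(-3))*(-1356 + 37/19) = (24*(-3))*(-25727/19) = -72*(-25727/19) = 1852344/19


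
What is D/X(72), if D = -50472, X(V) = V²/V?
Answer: -701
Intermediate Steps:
X(V) = V
D/X(72) = -50472/72 = -50472*1/72 = -701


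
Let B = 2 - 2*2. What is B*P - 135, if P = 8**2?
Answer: -263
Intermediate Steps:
P = 64
B = -2 (B = 2 - 4 = -2)
B*P - 135 = -2*64 - 135 = -128 - 135 = -263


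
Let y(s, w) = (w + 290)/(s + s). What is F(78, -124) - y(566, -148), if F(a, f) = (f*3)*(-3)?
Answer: 631585/566 ≈ 1115.9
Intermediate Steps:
F(a, f) = -9*f (F(a, f) = (3*f)*(-3) = -9*f)
y(s, w) = (290 + w)/(2*s) (y(s, w) = (290 + w)/((2*s)) = (290 + w)*(1/(2*s)) = (290 + w)/(2*s))
F(78, -124) - y(566, -148) = -9*(-124) - (290 - 148)/(2*566) = 1116 - 142/(2*566) = 1116 - 1*71/566 = 1116 - 71/566 = 631585/566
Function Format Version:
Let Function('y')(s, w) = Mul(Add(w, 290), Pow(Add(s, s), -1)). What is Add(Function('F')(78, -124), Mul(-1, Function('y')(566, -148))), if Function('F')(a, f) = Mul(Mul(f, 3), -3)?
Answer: Rational(631585, 566) ≈ 1115.9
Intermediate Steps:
Function('F')(a, f) = Mul(-9, f) (Function('F')(a, f) = Mul(Mul(3, f), -3) = Mul(-9, f))
Function('y')(s, w) = Mul(Rational(1, 2), Pow(s, -1), Add(290, w)) (Function('y')(s, w) = Mul(Add(290, w), Pow(Mul(2, s), -1)) = Mul(Add(290, w), Mul(Rational(1, 2), Pow(s, -1))) = Mul(Rational(1, 2), Pow(s, -1), Add(290, w)))
Add(Function('F')(78, -124), Mul(-1, Function('y')(566, -148))) = Add(Mul(-9, -124), Mul(-1, Mul(Rational(1, 2), Pow(566, -1), Add(290, -148)))) = Add(1116, Mul(-1, Mul(Rational(1, 2), Rational(1, 566), 142))) = Add(1116, Mul(-1, Rational(71, 566))) = Add(1116, Rational(-71, 566)) = Rational(631585, 566)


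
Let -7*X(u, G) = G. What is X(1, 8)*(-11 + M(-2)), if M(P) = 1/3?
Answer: 256/21 ≈ 12.190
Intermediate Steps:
X(u, G) = -G/7
M(P) = 1/3
X(1, 8)*(-11 + M(-2)) = (-1/7*8)*(-11 + 1/3) = -8/7*(-32/3) = 256/21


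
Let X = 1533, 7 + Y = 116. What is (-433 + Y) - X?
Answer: -1857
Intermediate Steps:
Y = 109 (Y = -7 + 116 = 109)
(-433 + Y) - X = (-433 + 109) - 1*1533 = -324 - 1533 = -1857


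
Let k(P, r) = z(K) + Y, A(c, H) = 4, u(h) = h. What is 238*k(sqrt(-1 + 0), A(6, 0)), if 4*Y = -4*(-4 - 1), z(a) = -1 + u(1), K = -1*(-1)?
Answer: 1190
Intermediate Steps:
K = 1
z(a) = 0 (z(a) = -1 + 1 = 0)
Y = 5 (Y = (-4*(-4 - 1))/4 = (-4*(-5))/4 = (1/4)*20 = 5)
k(P, r) = 5 (k(P, r) = 0 + 5 = 5)
238*k(sqrt(-1 + 0), A(6, 0)) = 238*5 = 1190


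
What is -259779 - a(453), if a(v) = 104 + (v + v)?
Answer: -260789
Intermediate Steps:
a(v) = 104 + 2*v
-259779 - a(453) = -259779 - (104 + 2*453) = -259779 - (104 + 906) = -259779 - 1*1010 = -259779 - 1010 = -260789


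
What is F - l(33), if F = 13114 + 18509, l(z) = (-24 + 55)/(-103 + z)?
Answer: 2213641/70 ≈ 31623.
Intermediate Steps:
l(z) = 31/(-103 + z)
F = 31623
F - l(33) = 31623 - 31/(-103 + 33) = 31623 - 31/(-70) = 31623 - 31*(-1)/70 = 31623 - 1*(-31/70) = 31623 + 31/70 = 2213641/70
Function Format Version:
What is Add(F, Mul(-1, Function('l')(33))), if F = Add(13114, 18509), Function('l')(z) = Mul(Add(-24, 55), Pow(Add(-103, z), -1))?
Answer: Rational(2213641, 70) ≈ 31623.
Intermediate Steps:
Function('l')(z) = Mul(31, Pow(Add(-103, z), -1))
F = 31623
Add(F, Mul(-1, Function('l')(33))) = Add(31623, Mul(-1, Mul(31, Pow(Add(-103, 33), -1)))) = Add(31623, Mul(-1, Mul(31, Pow(-70, -1)))) = Add(31623, Mul(-1, Mul(31, Rational(-1, 70)))) = Add(31623, Mul(-1, Rational(-31, 70))) = Add(31623, Rational(31, 70)) = Rational(2213641, 70)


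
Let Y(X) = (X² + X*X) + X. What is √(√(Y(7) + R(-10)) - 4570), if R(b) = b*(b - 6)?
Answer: √(-4570 + √265) ≈ 67.481*I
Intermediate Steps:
Y(X) = X + 2*X² (Y(X) = (X² + X²) + X = 2*X² + X = X + 2*X²)
R(b) = b*(-6 + b)
√(√(Y(7) + R(-10)) - 4570) = √(√(7*(1 + 2*7) - 10*(-6 - 10)) - 4570) = √(√(7*(1 + 14) - 10*(-16)) - 4570) = √(√(7*15 + 160) - 4570) = √(√(105 + 160) - 4570) = √(√265 - 4570) = √(-4570 + √265)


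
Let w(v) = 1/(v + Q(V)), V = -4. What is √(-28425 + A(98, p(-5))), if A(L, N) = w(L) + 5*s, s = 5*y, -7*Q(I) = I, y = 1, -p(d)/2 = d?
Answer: I*√13521235170/690 ≈ 168.52*I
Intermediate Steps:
p(d) = -2*d
Q(I) = -I/7
w(v) = 1/(4/7 + v) (w(v) = 1/(v - ⅐*(-4)) = 1/(v + 4/7) = 1/(4/7 + v))
s = 5 (s = 5*1 = 5)
A(L, N) = 25 + 7/(4 + 7*L) (A(L, N) = 7/(4 + 7*L) + 5*5 = 7/(4 + 7*L) + 25 = 25 + 7/(4 + 7*L))
√(-28425 + A(98, p(-5))) = √(-28425 + (107 + 175*98)/(4 + 7*98)) = √(-28425 + (107 + 17150)/(4 + 686)) = √(-28425 + 17257/690) = √(-19595993/690) = I*√13521235170/690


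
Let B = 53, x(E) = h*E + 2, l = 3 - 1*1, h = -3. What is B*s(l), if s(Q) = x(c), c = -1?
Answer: 265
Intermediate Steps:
l = 2 (l = 3 - 1 = 2)
x(E) = 2 - 3*E (x(E) = -3*E + 2 = 2 - 3*E)
s(Q) = 5 (s(Q) = 2 - 3*(-1) = 2 + 3 = 5)
B*s(l) = 53*5 = 265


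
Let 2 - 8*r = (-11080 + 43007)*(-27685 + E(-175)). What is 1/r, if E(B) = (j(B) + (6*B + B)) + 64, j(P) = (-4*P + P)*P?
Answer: 8/3854259369 ≈ 2.0756e-9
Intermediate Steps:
j(P) = -3*P**2 (j(P) = (-3*P)*P = -3*P**2)
E(B) = 64 - 3*B**2 + 7*B (E(B) = (-3*B**2 + (6*B + B)) + 64 = (-3*B**2 + 7*B) + 64 = 64 - 3*B**2 + 7*B)
r = 3854259369/8 (r = 1/4 - (-11080 + 43007)*(-27685 + (64 - 3*(-175)**2 + 7*(-175)))/8 = 1/4 - 31927*(-27685 + (64 - 3*30625 - 1225))/8 = 1/4 - 31927*(-27685 + (64 - 91875 - 1225))/8 = 1/4 - 31927*(-27685 - 93036)/8 = 1/4 - 31927*(-120721)/8 = 1/4 - 1/8*(-3854259367) = 1/4 + 3854259367/8 = 3854259369/8 ≈ 4.8178e+8)
1/r = 1/(3854259369/8) = 8/3854259369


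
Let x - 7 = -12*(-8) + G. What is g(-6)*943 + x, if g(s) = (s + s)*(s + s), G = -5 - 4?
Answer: 135886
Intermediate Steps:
G = -9
x = 94 (x = 7 + (-12*(-8) - 9) = 7 + (96 - 9) = 7 + 87 = 94)
g(s) = 4*s**2 (g(s) = (2*s)*(2*s) = 4*s**2)
g(-6)*943 + x = (4*(-6)**2)*943 + 94 = (4*36)*943 + 94 = 144*943 + 94 = 135792 + 94 = 135886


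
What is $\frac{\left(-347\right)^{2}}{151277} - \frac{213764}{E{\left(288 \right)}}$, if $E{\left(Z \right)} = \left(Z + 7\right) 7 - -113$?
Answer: $- \frac{16037662913}{164740653} \approx -97.351$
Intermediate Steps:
$E{\left(Z \right)} = 162 + 7 Z$ ($E{\left(Z \right)} = \left(7 + Z\right) 7 + 113 = \left(49 + 7 Z\right) + 113 = 162 + 7 Z$)
$\frac{\left(-347\right)^{2}}{151277} - \frac{213764}{E{\left(288 \right)}} = \frac{\left(-347\right)^{2}}{151277} - \frac{213764}{162 + 7 \cdot 288} = 120409 \cdot \frac{1}{151277} - \frac{213764}{162 + 2016} = \frac{120409}{151277} - \frac{213764}{2178} = \frac{120409}{151277} - \frac{106882}{1089} = - \frac{16037662913}{164740653}$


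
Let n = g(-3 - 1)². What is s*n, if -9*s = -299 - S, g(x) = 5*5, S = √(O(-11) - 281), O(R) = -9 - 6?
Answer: 186875/9 + 1250*I*√74/9 ≈ 20764.0 + 1194.8*I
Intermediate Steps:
O(R) = -15
S = 2*I*√74 (S = √(-15 - 281) = √(-296) = 2*I*√74 ≈ 17.205*I)
g(x) = 25
n = 625 (n = 25² = 625)
s = 299/9 + 2*I*√74/9 (s = -(-299 - 2*I*√74)/9 = 299/9 + 2*I*√74/9 ≈ 33.222 + 1.9116*I)
s*n = (299/9 + 2*I*√74/9)*625 = 186875/9 + 1250*I*√74/9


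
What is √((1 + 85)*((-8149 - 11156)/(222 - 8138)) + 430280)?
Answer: √6743950529090/3958 ≈ 656.12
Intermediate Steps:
√((1 + 85)*((-8149 - 11156)/(222 - 8138)) + 430280) = √(86*(-19305/(-7916)) + 430280) = √(86*(-19305*(-1/7916)) + 430280) = √(86*(19305/7916) + 430280) = √(830115/3958 + 430280) = √(1703878355/3958) = √6743950529090/3958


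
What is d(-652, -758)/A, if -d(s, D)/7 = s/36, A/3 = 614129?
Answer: 1141/16581483 ≈ 6.8812e-5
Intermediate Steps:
A = 1842387 (A = 3*614129 = 1842387)
d(s, D) = -7*s/36
d(-652, -758)/A = -7/36*(-652)/1842387 = (1141/9)*(1/1842387) = 1141/16581483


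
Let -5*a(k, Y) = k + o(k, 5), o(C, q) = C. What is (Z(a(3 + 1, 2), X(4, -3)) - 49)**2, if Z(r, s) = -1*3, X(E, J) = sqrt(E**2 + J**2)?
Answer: 2704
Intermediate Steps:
a(k, Y) = -2*k/5 (a(k, Y) = -(k + k)/5 = -2*k/5)
Z(r, s) = -3
(Z(a(3 + 1, 2), X(4, -3)) - 49)**2 = (-3 - 49)**2 = (-52)**2 = 2704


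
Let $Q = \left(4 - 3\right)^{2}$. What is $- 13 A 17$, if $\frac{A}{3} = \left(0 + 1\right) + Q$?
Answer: $-1326$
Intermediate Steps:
$Q = 1$ ($Q = 1^{2} = 1$)
$A = 6$ ($A = 3 \left(\left(0 + 1\right) + 1\right) = 3 \left(1 + 1\right) = 3 \cdot 2 = 6$)
$- 13 A 17 = \left(-13\right) 6 \cdot 17 = \left(-78\right) 17 = -1326$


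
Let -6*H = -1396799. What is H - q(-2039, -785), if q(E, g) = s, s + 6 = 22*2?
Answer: 1396571/6 ≈ 2.3276e+5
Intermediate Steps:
H = 1396799/6 (H = -1/6*(-1396799) = 1396799/6 ≈ 2.3280e+5)
s = 38 (s = -6 + 22*2 = -6 + 44 = 38)
q(E, g) = 38
H - q(-2039, -785) = 1396799/6 - 1*38 = 1396799/6 - 38 = 1396571/6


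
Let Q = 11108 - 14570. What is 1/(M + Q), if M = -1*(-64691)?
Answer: 1/61229 ≈ 1.6332e-5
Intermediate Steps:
M = 64691
Q = -3462
1/(M + Q) = 1/(64691 - 3462) = 1/61229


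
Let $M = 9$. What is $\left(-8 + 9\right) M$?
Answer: $9$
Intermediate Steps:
$\left(-8 + 9\right) M = \left(-8 + 9\right) 9 = 1 \cdot 9 = 9$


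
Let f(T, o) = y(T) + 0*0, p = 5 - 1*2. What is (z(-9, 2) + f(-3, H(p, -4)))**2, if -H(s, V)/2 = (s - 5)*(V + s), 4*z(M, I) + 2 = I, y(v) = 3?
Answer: 9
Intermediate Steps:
p = 3 (p = 5 - 2 = 3)
z(M, I) = -1/2 + I/4
H(s, V) = -2*(-5 + s)*(V + s) (H(s, V) = -2*(s - 5)*(V + s) = -2*(-5 + s)*(V + s))
f(T, o) = 3 (f(T, o) = 3 + 0*0 = 3 + 0 = 3)
(z(-9, 2) + f(-3, H(p, -4)))**2 = ((-1/2 + (1/4)*2) + 3)**2 = ((-1/2 + 1/2) + 3)**2 = (0 + 3)**2 = 3**2 = 9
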